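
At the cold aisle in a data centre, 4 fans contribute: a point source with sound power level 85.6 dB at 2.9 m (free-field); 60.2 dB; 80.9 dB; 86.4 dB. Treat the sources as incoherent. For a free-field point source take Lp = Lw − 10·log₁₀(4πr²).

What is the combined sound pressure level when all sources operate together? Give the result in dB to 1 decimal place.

Source at 2.9 m: Lp = 85.6 − 10·log₁₀(4π·2.9²) = 85.6 − 10·log₁₀(105.683) = 65.4 dB.
Converting to relative power and adding: 10^(65.4/10) + 10^(60.2/10) + 10^(80.9/10) + 10^(86.4/10) = 5.641e+08.
Back to dB: 10·log₁₀ Σ = 87.5 dB.

87.5 dB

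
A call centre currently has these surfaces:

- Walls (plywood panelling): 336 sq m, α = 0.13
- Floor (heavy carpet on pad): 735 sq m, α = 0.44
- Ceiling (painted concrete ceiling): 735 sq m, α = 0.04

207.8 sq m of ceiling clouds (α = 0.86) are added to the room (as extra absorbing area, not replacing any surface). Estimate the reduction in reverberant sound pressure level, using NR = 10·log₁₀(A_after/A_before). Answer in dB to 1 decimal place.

Equivalent absorption area: A_before = 336·0.13 + 735·0.44 + 735·0.04 = 396.480 sq m.
Treatment contributes 207.8·0.86 = 178.708 sabins.
A_after = 396.480 + 178.708 = 575.188 sabins.
NR = 10·log₁₀(575.188/396.480) = 1.6 dB.

1.6 dB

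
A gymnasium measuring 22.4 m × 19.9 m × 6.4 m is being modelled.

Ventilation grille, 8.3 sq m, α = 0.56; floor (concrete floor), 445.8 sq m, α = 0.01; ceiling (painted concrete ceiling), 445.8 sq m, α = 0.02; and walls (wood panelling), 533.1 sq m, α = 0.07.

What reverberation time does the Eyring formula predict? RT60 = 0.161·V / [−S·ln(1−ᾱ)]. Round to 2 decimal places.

Total surface area S = 8.3 + 445.8 + 445.8 + 533.1 = 1433.0 sq m.
Absorption A = 8.3·0.56 + 445.8·0.01 + 445.8·0.02 + 533.1·0.07 = 55.339 sabins.
Mean coefficient ᾱ = A/S = 0.0386.
−S·ln(1−ᾱ) = −1433.0 × ln(1 − 0.0386) = 56.410.
V = 22.4 × 19.9 × 6.4 = 2852.864 m³.
RT60 = 0.161 × 2852.864 / 56.410 = 8.14 s.

8.14 s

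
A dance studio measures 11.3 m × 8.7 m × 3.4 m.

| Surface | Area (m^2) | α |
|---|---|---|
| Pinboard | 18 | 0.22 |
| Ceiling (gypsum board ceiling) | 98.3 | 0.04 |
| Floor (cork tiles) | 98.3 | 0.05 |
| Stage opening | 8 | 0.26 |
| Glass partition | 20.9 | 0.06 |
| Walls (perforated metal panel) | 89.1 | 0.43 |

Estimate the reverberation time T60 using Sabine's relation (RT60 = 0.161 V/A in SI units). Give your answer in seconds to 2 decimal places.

Total absorption A = 18·0.22 + 98.3·0.04 + 98.3·0.05 + 8·0.26 + 20.9·0.06 + 89.1·0.43
  = 3.960 + 3.932 + 4.915 + 2.080 + 1.254 + 38.313 = 54.454 m^2 sabins.
V = 11.3·8.7·3.4 = 334.254 m³.
Sabine: RT60 = 0.161 × 334.254 / 54.454 = 0.99 s.

0.99 seconds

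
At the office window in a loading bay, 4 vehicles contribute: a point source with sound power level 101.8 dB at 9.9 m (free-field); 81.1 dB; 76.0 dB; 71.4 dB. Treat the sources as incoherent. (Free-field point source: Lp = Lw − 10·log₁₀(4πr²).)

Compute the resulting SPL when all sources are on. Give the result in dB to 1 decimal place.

82.9 dB

Source at 9.9 m: Lp = 101.8 − 10·log₁₀(4π·9.9²) = 101.8 − 10·log₁₀(1231.630) = 70.9 dB.
Converting to relative power and adding: 10^(70.9/10) + 10^(81.1/10) + 10^(76.0/10) + 10^(71.4/10) = 1.947e+08.
L_total = 10·log₁₀(1.947e+08) = 82.9 dB.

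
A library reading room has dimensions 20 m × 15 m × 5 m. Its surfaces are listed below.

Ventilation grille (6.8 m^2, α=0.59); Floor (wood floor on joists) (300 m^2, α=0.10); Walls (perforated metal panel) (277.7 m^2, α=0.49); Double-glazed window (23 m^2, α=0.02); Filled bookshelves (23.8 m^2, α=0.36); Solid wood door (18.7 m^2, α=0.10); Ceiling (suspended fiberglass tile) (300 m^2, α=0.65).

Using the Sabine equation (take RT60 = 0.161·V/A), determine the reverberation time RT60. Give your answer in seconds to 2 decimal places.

Total absorption A = 6.8×0.59 + 300×0.10 + 277.7×0.49 + 23×0.02 + 23.8×0.36 + 18.7×0.10 + 300×0.65
  = 4.012 + 30.000 + 136.073 + 0.460 + 8.568 + 1.870 + 195.000 = 375.983 m^2 sabins.
Volume V = 20 × 15 × 5 = 1500 m³.
RT60 = 0.161 · V / A = 0.161 × 1500 / 375.983 = 0.64 s.

0.64 s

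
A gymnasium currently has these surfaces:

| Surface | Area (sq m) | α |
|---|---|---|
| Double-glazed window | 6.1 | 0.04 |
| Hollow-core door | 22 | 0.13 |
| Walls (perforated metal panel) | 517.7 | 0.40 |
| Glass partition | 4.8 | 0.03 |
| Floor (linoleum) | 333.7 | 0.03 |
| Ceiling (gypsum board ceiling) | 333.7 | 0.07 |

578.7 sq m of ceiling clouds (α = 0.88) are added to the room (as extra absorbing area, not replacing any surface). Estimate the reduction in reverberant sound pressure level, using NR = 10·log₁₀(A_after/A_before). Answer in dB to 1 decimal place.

Summing Sᵢαᵢ: 0.244 + 2.860 + 207.080 + 0.144 + 10.011 + 23.359 → A_before = 243.698 sabins.
Treatment contributes 578.7·0.88 = 509.256 sabins.
New total A_after = 752.954 sabins.
Reduction = 10 log₁₀(A_after/A_before) = 10 log₁₀(3.0897) = 4.9 dB.

4.9 dB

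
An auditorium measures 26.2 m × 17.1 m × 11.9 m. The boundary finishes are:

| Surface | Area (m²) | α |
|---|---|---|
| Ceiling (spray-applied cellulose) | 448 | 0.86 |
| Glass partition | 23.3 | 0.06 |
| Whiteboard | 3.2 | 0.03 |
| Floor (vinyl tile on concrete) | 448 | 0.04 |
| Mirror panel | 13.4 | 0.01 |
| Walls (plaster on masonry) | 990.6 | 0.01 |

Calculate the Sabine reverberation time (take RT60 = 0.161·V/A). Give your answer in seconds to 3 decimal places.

Summing Sᵢαᵢ: 385.280 + 1.398 + 0.096 + 17.920 + 0.134 + 9.906 → A = 414.734 sabins.
Room volume: 5331.438 m³.
RT60 = 0.161 · V / A = 0.161 × 5331.438 / 414.734 = 2.070 s.

2.070 seconds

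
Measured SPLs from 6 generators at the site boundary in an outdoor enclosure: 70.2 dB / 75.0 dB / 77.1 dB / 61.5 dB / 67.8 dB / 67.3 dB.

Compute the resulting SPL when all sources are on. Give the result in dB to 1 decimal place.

80.3 dB

Converting to relative power and adding: 10^(70.2/10) + 10^(75.0/10) + 10^(77.1/10) + 10^(61.5/10) + 10^(67.8/10) + 10^(67.3/10) = 1.062e+08.
L_total = 10·log₁₀(1.062e+08) = 80.3 dB.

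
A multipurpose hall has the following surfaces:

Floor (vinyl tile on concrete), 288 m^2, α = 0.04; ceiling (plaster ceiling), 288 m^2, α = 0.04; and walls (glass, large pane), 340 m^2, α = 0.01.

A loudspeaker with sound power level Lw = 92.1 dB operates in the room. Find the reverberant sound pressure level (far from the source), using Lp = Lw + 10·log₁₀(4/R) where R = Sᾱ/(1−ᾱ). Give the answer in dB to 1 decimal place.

A = 26.440 sabins; S = 916.0 m^2.
ᾱ = 26.440/916.0 = 0.0289; R = Sᾱ/(1−ᾱ) = 26.440/(1−0.0289) = 27.227 m^2.
Lp = 92.1 + 10·log₁₀(4/27.227) = 92.1 + (-8.33) = 83.8 dB.

83.8 dB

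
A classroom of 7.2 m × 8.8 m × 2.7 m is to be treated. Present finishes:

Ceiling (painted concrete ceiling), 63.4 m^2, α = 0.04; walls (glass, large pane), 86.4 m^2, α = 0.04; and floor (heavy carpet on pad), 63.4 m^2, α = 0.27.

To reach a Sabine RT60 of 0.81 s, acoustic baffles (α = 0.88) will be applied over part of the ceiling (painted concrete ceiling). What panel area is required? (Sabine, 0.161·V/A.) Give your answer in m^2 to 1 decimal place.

Summing Sᵢαᵢ: 2.536 + 3.456 + 17.118 → A₁ = 23.110 sabins.
V = 171.072 m³. Target absorption A₂ = 0.161 × 171.072 / 0.81 = 34.003 sabins.
Absorption to add: 34.003 − 23.110 = 10.893 sabins.
Net gain per m^2: Δα = 0.88 − 0.04 = 0.84.
Area = ΔA/Δα = 10.893/0.84 = 13.0 m^2.

13.0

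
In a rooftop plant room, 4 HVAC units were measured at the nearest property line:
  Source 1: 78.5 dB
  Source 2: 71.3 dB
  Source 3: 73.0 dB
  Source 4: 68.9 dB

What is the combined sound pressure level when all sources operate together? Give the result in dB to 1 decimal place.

Sum in the linear (power) domain: Σ 10^(Lᵢ/10) = 10^(78.5/10) + 10^(71.3/10) + 10^(73.0/10) + 10^(68.9/10) = 1.12e+08.
Back to dB: 10·log₁₀ Σ = 80.5 dB.

80.5 dB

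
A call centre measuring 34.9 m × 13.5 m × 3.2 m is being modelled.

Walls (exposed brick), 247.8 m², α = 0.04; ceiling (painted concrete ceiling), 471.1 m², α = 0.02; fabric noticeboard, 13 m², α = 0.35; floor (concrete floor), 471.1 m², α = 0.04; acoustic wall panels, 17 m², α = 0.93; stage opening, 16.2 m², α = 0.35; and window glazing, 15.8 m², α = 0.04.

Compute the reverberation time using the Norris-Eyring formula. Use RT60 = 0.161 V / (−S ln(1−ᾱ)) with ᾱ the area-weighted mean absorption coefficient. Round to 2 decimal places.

Total surface area S = 247.8 + 471.1 + 13 + 471.1 + 17 + 16.2 + 15.8 = 1252.0 m².
Σ(Sᵢαᵢ) = 247.8×0.04 + 471.1×0.02 + 13×0.35 + 471.1×0.04 + 17×0.93 + 16.2×0.35 + 15.8×0.04 = 64.840.
ᾱ = 64.840 / 1252.0 = 0.0518.
Eyring denominator: −S ln(1−ᾱ) = 66.594.
V = 34.9 × 13.5 × 3.2 = 1507.68 m³.
T = 0.161·V/[−S·ln(1−ᾱ)] = 0.161·1507.68/66.594 = 3.65 s.

3.65 s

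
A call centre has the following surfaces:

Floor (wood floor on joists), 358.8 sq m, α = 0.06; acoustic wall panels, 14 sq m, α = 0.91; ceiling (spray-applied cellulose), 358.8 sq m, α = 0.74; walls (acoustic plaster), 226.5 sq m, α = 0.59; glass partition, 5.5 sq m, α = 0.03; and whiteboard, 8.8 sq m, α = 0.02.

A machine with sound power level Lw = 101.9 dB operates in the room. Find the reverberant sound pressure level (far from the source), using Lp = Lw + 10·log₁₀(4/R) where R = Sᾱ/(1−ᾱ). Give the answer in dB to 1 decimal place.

79.0 dB

Σ(Sᵢαᵢ) = 358.8×0.06 + 14×0.91 + 358.8×0.74 + 226.5×0.59 + 5.5×0.03 + 8.8×0.02 = 433.756; total area S = 972.4 sq m.
ᾱ = 0.4461, so room constant R = A/(1−ᾱ) = 783.094 sq m.
Lp = Lw + 10 log₁₀(4/R) = 101.9 -22.92 = 79.0 dB.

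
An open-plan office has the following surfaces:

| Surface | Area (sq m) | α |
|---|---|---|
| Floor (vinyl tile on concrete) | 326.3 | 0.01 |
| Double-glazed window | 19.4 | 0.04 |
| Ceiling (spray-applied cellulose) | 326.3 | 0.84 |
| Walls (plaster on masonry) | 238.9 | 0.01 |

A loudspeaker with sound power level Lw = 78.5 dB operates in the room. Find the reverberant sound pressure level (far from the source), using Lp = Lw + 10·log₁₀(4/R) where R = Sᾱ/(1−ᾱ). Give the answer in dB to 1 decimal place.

A = 280.520 sabins; S = 910.9 sq m.
ᾱ = 0.3080, so room constant R = A/(1−ᾱ) = 405.376 sq m.
Lp = Lw + 10 log₁₀(4/R) = 78.5 -20.06 = 58.4 dB.

58.4 dB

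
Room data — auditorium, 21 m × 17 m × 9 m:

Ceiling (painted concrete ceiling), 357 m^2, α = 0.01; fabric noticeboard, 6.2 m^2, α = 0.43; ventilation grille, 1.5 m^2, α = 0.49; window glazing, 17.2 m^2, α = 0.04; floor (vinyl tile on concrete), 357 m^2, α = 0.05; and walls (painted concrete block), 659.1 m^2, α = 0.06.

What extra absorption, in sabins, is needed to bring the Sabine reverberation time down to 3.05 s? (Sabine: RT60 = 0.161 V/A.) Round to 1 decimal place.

Total absorption A₁ = 357*0.01 + 6.2*0.43 + 1.5*0.49 + 17.2*0.04 + 357*0.05 + 659.1*0.06
  = 3.570 + 2.666 + 0.735 + 0.688 + 17.850 + 39.546 = 65.055 m^2 sabins.
V = 3213 m³. Required absorption A₂ = 0.161 × 3213 / 3.05 = 169.604 sabins.
ΔA = A₂ − A₁ = 169.604 − 65.055 = 104.5 sabins.

104.5 sabins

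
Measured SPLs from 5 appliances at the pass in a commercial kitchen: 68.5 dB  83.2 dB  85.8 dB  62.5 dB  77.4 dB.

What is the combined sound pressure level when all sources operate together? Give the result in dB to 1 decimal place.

88.1 dB

Converting to relative power and adding: 10^(68.5/10) + 10^(83.2/10) + 10^(85.8/10) + 10^(62.5/10) + 10^(77.4/10) = 6.529e+08.
L_total = 10·log₁₀(6.529e+08) = 88.1 dB.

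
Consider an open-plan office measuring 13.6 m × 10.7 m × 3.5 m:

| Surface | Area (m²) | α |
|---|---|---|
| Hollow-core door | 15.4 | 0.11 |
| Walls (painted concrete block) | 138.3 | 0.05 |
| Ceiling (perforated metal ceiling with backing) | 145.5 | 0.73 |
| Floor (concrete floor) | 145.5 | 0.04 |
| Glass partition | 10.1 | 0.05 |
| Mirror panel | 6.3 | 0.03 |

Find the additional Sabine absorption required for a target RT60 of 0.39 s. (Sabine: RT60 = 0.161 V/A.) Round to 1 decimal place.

A₁ = Σ Sᵢαᵢ = 15.4·0.11 + 138.3·0.05 + 145.5·0.73 + 145.5·0.04 + 10.1·0.05 + 6.3·0.03 = 121.338 sabins.
Target A₂ = 0.161·509.32/0.39 = 210.258 sabins (V = 509.32 m³).
ΔA = A₂ − A₁ = 210.258 − 121.338 = 88.9 sabins.

88.9 sabins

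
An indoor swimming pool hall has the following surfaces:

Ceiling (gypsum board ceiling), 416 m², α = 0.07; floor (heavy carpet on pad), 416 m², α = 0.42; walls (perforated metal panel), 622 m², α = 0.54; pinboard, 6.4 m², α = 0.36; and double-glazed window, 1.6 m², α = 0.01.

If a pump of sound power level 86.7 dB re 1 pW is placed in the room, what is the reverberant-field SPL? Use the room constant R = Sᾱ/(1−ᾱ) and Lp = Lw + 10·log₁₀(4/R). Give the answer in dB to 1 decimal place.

Σ(Sᵢαᵢ) = 416·0.07 + 416·0.42 + 622·0.54 + 6.4·0.36 + 1.6·0.01 = 542.040; total area S = 1462.0 m².
ᾱ = 542.040/1462.0 = 0.3708; R = Sᾱ/(1−ᾱ) = 542.040/(1−0.3708) = 861.475 m².
Lp = Lw + 10 log₁₀(4/R) = 86.7 -23.33 = 63.4 dB.

63.4 dB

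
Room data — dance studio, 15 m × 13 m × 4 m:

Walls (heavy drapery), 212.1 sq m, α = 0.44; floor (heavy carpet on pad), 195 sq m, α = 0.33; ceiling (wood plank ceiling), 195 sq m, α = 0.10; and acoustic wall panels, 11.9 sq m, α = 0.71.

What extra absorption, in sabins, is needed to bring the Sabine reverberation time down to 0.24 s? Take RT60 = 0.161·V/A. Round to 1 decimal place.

337.6 sabins

Summing Sᵢαᵢ: 93.324 + 64.350 + 19.500 + 8.449 → A₁ = 185.623 sabins.
Target A₂ = 0.161·780/0.24 = 523.250 sabins (V = 780 m³).
Shortfall: 523.250 − 185.623 = 337.6 sabins.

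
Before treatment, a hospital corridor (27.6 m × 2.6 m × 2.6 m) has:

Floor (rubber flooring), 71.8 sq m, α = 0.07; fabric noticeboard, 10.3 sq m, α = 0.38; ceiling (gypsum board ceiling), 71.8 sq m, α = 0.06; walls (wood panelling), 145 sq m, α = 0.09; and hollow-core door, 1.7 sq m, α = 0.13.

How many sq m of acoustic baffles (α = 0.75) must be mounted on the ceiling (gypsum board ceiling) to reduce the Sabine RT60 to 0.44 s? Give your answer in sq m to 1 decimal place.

60.5

Summing Sᵢαᵢ: 5.026 + 3.914 + 4.308 + 13.050 + 0.221 → A₁ = 26.519 sabins.
Required A₂ = 0.161·186.576/0.44 = 68.270 sabins.
ΔA needed = 68.270 − 26.519 = 41.751 sabins.
Net gain per sq m: Δα = 0.75 − 0.06 = 0.69.
Area = ΔA/Δα = 41.751/0.69 = 60.5 sq m.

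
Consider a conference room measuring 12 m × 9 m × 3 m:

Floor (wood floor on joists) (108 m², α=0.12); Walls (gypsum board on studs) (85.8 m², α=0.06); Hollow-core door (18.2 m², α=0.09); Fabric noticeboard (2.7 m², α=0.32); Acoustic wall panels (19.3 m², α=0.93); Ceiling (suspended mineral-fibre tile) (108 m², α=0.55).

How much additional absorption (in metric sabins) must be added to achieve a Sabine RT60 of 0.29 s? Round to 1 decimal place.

81.9 sabins

Summing Sᵢαᵢ: 12.960 + 5.148 + 1.638 + 0.864 + 17.949 + 59.400 → A₁ = 97.959 sabins.
For T = 0.29 s, need A₂ = 0.161·V/T = 0.161·324/0.29 = 179.876 sabins.
Additional absorption ΔA = 179.876 − 97.959 = 81.9 sabins.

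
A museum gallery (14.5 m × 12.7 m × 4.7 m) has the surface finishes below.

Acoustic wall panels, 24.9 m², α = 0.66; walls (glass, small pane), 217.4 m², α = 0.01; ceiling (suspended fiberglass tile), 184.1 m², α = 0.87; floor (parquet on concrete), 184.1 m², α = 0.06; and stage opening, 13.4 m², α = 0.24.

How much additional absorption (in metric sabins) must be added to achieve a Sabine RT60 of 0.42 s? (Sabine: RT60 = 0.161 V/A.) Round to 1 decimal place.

Equivalent absorption area: A₁ = 24.9*0.66 + 217.4*0.01 + 184.1*0.87 + 184.1*0.06 + 13.4*0.24 = 193.037 m².
For T = 0.42 s, need A₂ = 0.161·V/T = 0.161·865.505/0.42 = 331.777 sabins.
Additional absorption ΔA = 331.777 − 193.037 = 138.7 sabins.

138.7 sabins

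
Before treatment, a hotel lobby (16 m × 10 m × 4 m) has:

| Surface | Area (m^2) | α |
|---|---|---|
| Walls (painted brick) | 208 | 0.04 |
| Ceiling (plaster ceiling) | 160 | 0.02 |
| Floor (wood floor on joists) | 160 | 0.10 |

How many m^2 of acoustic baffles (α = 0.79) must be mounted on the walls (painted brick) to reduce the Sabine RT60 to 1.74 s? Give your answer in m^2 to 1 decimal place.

A₁ = Σ Sᵢαᵢ = 208*0.04 + 160*0.02 + 160*0.10 = 27.520 sabins.
V = 640 m³. Target absorption A₂ = 0.161 × 640 / 1.74 = 59.218 sabins.
Absorption to add: 59.218 − 27.520 = 31.698 sabins.
Each m^2 of panel replacing the walls (painted brick) adds (0.79 − 0.04) = 0.75 sabins.
Panel area = 31.698 / 0.75 = 42.3 m^2.

42.3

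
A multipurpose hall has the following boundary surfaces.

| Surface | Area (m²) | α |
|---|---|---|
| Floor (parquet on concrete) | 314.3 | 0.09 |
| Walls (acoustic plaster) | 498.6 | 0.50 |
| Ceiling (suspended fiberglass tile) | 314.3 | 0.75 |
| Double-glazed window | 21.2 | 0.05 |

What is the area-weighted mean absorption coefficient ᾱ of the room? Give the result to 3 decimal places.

S = Σ Sᵢ = 314.3 + 498.6 + 314.3 + 21.2 = 1148.4 m².
Σ(Sᵢαᵢ) = 314.3×0.09 + 498.6×0.50 + 314.3×0.75 + 21.2×0.05 = 514.372.
ᾱ = A/S = 0.448.

0.448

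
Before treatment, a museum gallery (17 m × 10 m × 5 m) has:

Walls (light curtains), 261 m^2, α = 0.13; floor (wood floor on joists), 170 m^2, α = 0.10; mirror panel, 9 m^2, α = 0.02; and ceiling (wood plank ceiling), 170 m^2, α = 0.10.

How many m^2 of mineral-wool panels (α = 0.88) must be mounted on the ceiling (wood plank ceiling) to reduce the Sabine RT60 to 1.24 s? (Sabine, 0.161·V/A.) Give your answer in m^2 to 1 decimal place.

Summing Sᵢαᵢ: 33.930 + 17.000 + 0.180 + 17.000 → A₁ = 68.110 sabins.
V = 850 m³. Target absorption A₂ = 0.161 × 850 / 1.24 = 110.363 sabins.
ΔA needed = 110.363 − 68.110 = 42.253 sabins.
Each m^2 of panel replacing the ceiling (wood plank ceiling) adds (0.88 − 0.10) = 0.78 sabins.
Panel area = 42.253 / 0.78 = 54.2 m^2.

54.2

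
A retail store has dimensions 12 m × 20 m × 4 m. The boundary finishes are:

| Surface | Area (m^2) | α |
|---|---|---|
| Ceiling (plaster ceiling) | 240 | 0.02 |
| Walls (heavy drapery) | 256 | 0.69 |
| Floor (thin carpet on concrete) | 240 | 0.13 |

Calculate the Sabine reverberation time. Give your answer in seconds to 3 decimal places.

0.727 seconds

Equivalent absorption area: A = 240·0.02 + 256·0.69 + 240·0.13 = 212.640 m^2.
V = 12·20·4 = 960 m³.
Sabine: RT60 = 0.161 × 960 / 212.640 = 0.727 s.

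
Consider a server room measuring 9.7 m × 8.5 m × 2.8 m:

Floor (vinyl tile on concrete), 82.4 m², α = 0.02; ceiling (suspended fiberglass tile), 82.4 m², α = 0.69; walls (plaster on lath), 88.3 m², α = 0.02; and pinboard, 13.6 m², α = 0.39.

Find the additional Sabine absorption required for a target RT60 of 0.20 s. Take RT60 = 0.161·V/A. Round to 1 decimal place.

Equivalent absorption area: A₁ = 82.4×0.02 + 82.4×0.69 + 88.3×0.02 + 13.6×0.39 = 65.574 m².
V = 230.86 m³. Required absorption A₂ = 0.161 × 230.86 / 0.20 = 185.842 sabins.
Shortfall: 185.842 − 65.574 = 120.3 sabins.

120.3 sabins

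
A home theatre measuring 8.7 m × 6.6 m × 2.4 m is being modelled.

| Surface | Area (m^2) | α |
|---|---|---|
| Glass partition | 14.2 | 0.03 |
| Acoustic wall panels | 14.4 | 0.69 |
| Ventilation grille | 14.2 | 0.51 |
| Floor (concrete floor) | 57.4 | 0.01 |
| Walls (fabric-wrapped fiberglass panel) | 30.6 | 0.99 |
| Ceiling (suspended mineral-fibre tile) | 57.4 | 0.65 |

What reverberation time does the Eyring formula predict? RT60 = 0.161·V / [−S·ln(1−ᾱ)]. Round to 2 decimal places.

Total surface area S = 14.2 + 14.4 + 14.2 + 57.4 + 30.6 + 57.4 = 188.2 m^2.
Absorption A = 14.2·0.03 + 14.4·0.69 + 14.2·0.51 + 57.4·0.01 + 30.6·0.99 + 57.4·0.65 = 85.782 sabins.
ᾱ = 85.782 / 188.2 = 0.4558.
−S·ln(1−ᾱ) = −188.2 × ln(1 − 0.4558) = 114.508.
V = 8.7 × 6.6 × 2.4 = 137.808 m³.
T = 0.161·V/[−S·ln(1−ᾱ)] = 0.161·137.808/114.508 = 0.19 s.

0.19 seconds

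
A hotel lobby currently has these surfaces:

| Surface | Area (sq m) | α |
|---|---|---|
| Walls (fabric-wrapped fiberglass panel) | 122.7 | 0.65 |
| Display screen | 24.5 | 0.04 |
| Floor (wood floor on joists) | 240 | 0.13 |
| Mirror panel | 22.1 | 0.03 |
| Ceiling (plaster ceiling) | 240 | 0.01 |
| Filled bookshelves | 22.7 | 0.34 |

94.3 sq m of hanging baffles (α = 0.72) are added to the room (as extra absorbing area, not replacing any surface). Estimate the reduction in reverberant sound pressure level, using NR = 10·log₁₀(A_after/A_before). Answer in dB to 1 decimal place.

Total absorption A_before = 122.7·0.65 + 24.5·0.04 + 240·0.13 + 22.1·0.03 + 240·0.01 + 22.7·0.34
  = 79.755 + 0.980 + 31.200 + 0.663 + 2.400 + 7.718 = 122.716 sq m sabins.
Added absorption = 94.3 × 0.72 = 67.896 sabins.
A_after = 122.716 + 67.896 = 190.612 sabins.
Reduction = 10 log₁₀(A_after/A_before) = 10 log₁₀(1.5533) = 1.9 dB.

1.9 dB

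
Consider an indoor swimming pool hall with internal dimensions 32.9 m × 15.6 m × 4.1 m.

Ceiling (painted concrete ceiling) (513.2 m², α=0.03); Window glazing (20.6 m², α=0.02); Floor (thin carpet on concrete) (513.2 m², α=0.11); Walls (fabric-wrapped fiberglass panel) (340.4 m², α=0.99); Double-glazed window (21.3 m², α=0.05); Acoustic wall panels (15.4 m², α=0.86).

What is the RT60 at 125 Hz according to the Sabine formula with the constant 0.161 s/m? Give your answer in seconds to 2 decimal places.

0.80 s

Equivalent absorption area: A = 513.2·0.03 + 20.6·0.02 + 513.2·0.11 + 340.4·0.99 + 21.3·0.05 + 15.4·0.86 = 423.565 m².
V = 32.9·15.6·4.1 = 2104.284 m³.
RT60 = 0.161 · V / A = 0.161 × 2104.284 / 423.565 = 0.80 s.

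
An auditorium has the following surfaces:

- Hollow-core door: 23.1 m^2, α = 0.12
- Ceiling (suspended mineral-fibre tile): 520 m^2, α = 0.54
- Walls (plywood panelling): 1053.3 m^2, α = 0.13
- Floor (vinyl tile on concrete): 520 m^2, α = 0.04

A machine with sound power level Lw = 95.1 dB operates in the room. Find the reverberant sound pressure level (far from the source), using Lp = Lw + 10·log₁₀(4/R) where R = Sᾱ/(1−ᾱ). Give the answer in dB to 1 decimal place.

73.7 dB

A = 441.301 sabins; S = 2116.4 m^2.
ᾱ = 0.2085, so room constant R = A/(1−ᾱ) = 557.550 m^2.
Lp = 95.1 + 10·log₁₀(4/557.550) = 95.1 + (-21.44) = 73.7 dB.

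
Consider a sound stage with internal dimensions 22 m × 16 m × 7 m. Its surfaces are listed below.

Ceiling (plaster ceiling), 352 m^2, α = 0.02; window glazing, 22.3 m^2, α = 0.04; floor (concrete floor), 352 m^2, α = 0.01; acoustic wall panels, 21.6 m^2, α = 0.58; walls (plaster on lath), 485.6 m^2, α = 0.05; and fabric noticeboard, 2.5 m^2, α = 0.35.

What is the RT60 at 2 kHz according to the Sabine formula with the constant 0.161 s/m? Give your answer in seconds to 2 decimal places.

Equivalent absorption area: A = 352·0.02 + 22.3·0.04 + 352·0.01 + 21.6·0.58 + 485.6·0.05 + 2.5·0.35 = 49.135 m^2.
Volume V = 22 × 16 × 7 = 2464 m³.
T = 0.161 V/A = 0.161·2464/49.135 = 8.07 s.

8.07 seconds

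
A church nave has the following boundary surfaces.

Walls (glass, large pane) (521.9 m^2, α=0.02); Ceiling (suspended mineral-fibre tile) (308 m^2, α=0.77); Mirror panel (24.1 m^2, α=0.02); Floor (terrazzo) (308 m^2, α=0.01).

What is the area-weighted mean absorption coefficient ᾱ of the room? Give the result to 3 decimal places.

S = Σ Sᵢ = 521.9 + 308 + 24.1 + 308 = 1162.0 m^2.
Weighted sum Σ Sα = 251.160.
ᾱ = 251.160 / 1162.0 = 0.216.

0.216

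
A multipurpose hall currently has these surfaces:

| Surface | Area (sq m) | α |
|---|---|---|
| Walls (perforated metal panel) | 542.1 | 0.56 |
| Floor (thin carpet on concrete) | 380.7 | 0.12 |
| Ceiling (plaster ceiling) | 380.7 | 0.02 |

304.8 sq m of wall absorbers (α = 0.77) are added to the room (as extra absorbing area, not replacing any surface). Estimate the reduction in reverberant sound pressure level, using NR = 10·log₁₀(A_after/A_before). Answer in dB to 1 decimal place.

Equivalent absorption area: A_before = 542.1×0.56 + 380.7×0.12 + 380.7×0.02 = 356.874 sq m.
Treatment contributes 304.8·0.77 = 234.696 sabins.
A_after = 356.874 + 234.696 = 591.570 sabins.
Reduction = 10 log₁₀(A_after/A_before) = 10 log₁₀(1.6576) = 2.2 dB.

2.2 dB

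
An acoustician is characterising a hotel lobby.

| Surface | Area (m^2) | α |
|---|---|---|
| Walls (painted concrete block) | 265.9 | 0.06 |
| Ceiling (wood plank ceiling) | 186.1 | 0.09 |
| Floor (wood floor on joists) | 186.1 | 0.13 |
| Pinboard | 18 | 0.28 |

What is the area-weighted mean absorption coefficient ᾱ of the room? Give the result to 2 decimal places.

0.09

Total surface area S = 656.1 m^2.
Weighted sum Σ Sα = 61.936.
ᾱ = 61.936 / 656.1 = 0.09.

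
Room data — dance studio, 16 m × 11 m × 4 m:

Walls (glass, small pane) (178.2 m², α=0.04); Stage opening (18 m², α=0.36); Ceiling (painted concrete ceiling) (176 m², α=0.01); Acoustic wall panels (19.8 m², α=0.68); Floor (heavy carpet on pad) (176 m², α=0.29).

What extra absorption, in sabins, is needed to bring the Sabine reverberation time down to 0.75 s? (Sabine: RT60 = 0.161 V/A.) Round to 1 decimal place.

71.3 sabins

Equivalent absorption area: A₁ = 178.2×0.04 + 18×0.36 + 176×0.01 + 19.8×0.68 + 176×0.29 = 79.872 m².
Target A₂ = 0.161·704/0.75 = 151.125 sabins (V = 704 m³).
ΔA = A₂ − A₁ = 151.125 − 79.872 = 71.3 sabins.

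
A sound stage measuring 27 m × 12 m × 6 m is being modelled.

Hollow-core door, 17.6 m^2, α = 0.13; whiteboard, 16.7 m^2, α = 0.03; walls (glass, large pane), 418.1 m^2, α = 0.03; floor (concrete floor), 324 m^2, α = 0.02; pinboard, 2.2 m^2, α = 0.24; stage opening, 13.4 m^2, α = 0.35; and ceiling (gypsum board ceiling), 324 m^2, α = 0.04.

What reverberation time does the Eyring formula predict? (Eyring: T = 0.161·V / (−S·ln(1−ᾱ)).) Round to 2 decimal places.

7.69 s

Total surface area S = 17.6 + 16.7 + 418.1 + 324 + 2.2 + 13.4 + 324 = 1116.0 m^2.
Absorption A = 17.6×0.13 + 16.7×0.03 + 418.1×0.03 + 324×0.02 + 2.2×0.24 + 13.4×0.35 + 324×0.04 = 39.990 sabins.
ᾱ = 39.990 / 1116.0 = 0.0358.
Eyring denominator: −S ln(1−ᾱ) = 40.685.
V = 27 × 12 × 6 = 1944 m³.
T = 0.161·V/[−S·ln(1−ᾱ)] = 0.161·1944/40.685 = 7.69 s.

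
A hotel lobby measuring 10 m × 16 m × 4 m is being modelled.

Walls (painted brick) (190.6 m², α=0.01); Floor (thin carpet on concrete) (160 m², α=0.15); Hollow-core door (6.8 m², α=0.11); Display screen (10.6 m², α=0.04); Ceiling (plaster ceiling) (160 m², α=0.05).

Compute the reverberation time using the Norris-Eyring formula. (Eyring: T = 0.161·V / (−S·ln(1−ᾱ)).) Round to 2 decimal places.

2.84 seconds

Total surface area S = 190.6 + 160 + 6.8 + 10.6 + 160 = 528.0 m².
Absorption A = 190.6×0.01 + 160×0.15 + 6.8×0.11 + 10.6×0.04 + 160×0.05 = 35.078 sabins.
Mean coefficient ᾱ = A/S = 0.0664.
Eyring denominator: −S ln(1−ᾱ) = 36.277.
V = 10 × 16 × 4 = 640 m³.
RT60 = 0.161 × 640 / 36.277 = 2.84 s.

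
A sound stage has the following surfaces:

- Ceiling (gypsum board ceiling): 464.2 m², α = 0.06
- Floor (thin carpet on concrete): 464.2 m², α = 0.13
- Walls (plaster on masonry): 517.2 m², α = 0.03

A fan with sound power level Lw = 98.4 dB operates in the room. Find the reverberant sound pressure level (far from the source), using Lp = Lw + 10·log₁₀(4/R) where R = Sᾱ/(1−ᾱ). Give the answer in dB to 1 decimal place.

83.9 dB

A = 103.714 sabins; S = 1445.6 m².
ᾱ = 103.714/1445.6 = 0.0717; R = Sᾱ/(1−ᾱ) = 103.714/(1−0.0717) = 111.725 m².
Lp = Lw + 10 log₁₀(4/R) = 98.4 -14.46 = 83.9 dB.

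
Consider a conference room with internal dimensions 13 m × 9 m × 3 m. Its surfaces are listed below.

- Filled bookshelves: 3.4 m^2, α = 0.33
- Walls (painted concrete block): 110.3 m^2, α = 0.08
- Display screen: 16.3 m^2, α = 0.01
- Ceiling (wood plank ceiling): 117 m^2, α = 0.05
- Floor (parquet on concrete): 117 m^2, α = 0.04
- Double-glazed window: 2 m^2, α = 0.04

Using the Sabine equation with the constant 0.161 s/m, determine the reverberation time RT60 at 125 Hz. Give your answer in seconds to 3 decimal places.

A = Σ Sᵢαᵢ = 3.4×0.33 + 110.3×0.08 + 16.3×0.01 + 117×0.05 + 117×0.04 + 2×0.04 = 20.719 sabins.
Room volume: 351 m³.
RT60 = 0.161 · V / A = 0.161 × 351 / 20.719 = 2.727 s.

2.727 seconds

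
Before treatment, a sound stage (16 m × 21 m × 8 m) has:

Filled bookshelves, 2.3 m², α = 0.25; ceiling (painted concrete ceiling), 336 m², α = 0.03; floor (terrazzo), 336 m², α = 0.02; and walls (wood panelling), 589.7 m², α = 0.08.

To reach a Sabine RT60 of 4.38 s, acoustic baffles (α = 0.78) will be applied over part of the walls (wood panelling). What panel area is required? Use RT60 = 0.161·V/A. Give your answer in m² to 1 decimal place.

A₁ = Σ Sᵢαᵢ = 2.3·0.25 + 336·0.03 + 336·0.02 + 589.7·0.08 = 64.551 sabins.
Required A₂ = 0.161·2688/4.38 = 98.805 sabins.
Absorption to add: 98.805 − 64.551 = 34.254 sabins.
Net gain per m²: Δα = 0.78 − 0.08 = 0.70.
Panel area = 34.254 / 0.70 = 48.9 m².

48.9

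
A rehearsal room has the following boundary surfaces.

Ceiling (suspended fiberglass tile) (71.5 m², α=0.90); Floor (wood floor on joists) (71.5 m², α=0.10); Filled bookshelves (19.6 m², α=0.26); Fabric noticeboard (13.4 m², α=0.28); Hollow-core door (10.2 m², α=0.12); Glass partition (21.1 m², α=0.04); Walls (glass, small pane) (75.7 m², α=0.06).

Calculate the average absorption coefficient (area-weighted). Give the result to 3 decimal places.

S = Σ Sᵢ = 71.5 + 71.5 + 19.6 + 13.4 + 10.2 + 21.1 + 75.7 = 283.0 m².
Σ(Sᵢαᵢ) = 71.5*0.90 + 71.5*0.10 + 19.6*0.26 + 13.4*0.28 + 10.2*0.12 + 21.1*0.04 + 75.7*0.06 = 86.958.
ᾱ = A/S = 0.307.

0.307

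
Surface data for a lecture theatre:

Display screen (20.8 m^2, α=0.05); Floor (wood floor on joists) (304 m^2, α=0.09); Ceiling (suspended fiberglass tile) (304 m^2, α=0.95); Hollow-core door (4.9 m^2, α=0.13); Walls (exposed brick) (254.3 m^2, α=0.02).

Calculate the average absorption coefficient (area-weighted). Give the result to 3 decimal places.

S = Σ Sᵢ = 20.8 + 304 + 304 + 4.9 + 254.3 = 888.0 m^2.
Weighted sum Σ Sα = 322.923.
ᾱ = 322.923 / 888.0 = 0.364.

0.364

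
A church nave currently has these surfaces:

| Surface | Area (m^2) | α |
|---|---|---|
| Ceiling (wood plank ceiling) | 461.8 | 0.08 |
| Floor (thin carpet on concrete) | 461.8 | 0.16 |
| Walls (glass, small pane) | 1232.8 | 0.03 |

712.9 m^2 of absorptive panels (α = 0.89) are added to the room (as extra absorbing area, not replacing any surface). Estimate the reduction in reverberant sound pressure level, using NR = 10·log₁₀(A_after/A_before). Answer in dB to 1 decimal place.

Summing Sᵢαᵢ: 36.944 + 73.888 + 36.984 → A_before = 147.816 sabins.
Treatment contributes 712.9·0.89 = 634.481 sabins.
A_after = 147.816 + 634.481 = 782.297 sabins.
Reduction = 10 log₁₀(A_after/A_before) = 10 log₁₀(5.2924) = 7.2 dB.

7.2 dB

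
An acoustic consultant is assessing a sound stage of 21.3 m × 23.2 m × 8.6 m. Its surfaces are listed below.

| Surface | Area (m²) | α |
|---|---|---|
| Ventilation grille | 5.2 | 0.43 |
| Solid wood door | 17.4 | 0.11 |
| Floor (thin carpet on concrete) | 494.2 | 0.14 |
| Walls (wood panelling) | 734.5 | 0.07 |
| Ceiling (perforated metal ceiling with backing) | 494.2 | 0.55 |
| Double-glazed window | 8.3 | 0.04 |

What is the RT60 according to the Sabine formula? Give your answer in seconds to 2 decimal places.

1.72 seconds

Equivalent absorption area: A = 5.2·0.43 + 17.4·0.11 + 494.2·0.14 + 734.5·0.07 + 494.2·0.55 + 8.3·0.04 = 396.895 m².
V = 21.3·23.2·8.6 = 4249.776 m³.
RT60 = 0.161 · V / A = 0.161 × 4249.776 / 396.895 = 1.72 s.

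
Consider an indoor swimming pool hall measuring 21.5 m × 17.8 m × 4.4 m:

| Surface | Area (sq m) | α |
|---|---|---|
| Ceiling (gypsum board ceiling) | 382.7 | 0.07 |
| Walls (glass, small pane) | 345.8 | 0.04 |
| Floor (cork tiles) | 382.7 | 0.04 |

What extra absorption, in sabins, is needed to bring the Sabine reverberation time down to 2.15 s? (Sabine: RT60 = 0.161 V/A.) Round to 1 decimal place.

70.2 sabins

Equivalent absorption area: A₁ = 382.7·0.07 + 345.8·0.04 + 382.7·0.04 = 55.929 sq m.
For T = 2.15 s, need A₂ = 0.161·V/T = 0.161·1683.88/2.15 = 126.095 sabins.
Shortfall: 126.095 − 55.929 = 70.2 sabins.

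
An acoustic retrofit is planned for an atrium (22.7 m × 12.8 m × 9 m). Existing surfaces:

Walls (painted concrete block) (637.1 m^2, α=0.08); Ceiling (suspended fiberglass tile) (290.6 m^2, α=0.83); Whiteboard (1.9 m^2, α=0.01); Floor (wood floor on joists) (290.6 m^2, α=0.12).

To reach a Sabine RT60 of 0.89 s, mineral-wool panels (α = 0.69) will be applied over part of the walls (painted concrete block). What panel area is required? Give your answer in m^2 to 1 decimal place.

239.3

A₁ = Σ Sᵢαᵢ = 637.1×0.08 + 290.6×0.83 + 1.9×0.01 + 290.6×0.12 = 327.057 sabins.
Required A₂ = 0.161·2615.04/0.89 = 473.058 sabins.
Absorption to add: 473.058 − 327.057 = 146.001 sabins.
Each m^2 of panel replacing the walls (painted concrete block) adds (0.69 − 0.08) = 0.61 sabins.
Area = ΔA/Δα = 146.001/0.61 = 239.3 m^2.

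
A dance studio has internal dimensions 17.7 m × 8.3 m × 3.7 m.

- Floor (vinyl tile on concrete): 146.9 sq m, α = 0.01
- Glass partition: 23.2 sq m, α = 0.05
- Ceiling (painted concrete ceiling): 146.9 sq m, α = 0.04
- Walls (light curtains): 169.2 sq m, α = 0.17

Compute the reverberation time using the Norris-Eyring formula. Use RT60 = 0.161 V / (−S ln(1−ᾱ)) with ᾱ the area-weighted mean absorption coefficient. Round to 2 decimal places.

2.26 s

S = Σ Sᵢ = 486.2 sq m.
Absorption A = 146.9·0.01 + 23.2·0.05 + 146.9·0.04 + 169.2·0.17 = 37.269 sabins.
Mean coefficient ᾱ = A/S = 0.0767.
−S·ln(1−ᾱ) = −486.2 × ln(1 − 0.0767) = 38.799.
V = 17.7 × 8.3 × 3.7 = 543.567 m³.
RT60 = 0.161 × 543.567 / 38.799 = 2.26 s.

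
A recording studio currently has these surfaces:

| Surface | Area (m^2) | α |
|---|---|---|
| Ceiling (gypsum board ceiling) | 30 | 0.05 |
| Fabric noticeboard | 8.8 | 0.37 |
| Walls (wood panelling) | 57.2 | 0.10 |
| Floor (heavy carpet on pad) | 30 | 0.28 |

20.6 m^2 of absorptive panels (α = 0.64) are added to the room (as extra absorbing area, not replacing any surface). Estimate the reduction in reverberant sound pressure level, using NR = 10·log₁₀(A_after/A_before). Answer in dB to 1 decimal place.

A_before = Σ Sᵢαᵢ = 30·0.05 + 8.8·0.37 + 57.2·0.10 + 30·0.28 = 18.876 sabins.
Treatment contributes 20.6·0.64 = 13.184 sabins.
New total A_after = 32.060 sabins.
NR = 10·log₁₀(32.060/18.876) = 2.3 dB.

2.3 dB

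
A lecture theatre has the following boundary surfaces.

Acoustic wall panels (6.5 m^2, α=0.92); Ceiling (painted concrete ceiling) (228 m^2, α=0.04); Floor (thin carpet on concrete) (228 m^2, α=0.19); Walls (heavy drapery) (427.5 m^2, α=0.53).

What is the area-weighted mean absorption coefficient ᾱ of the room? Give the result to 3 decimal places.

0.320

S = Σ Sᵢ = 6.5 + 228 + 228 + 427.5 = 890.0 m^2.
Σ(Sᵢαᵢ) = 6.5*0.92 + 228*0.04 + 228*0.19 + 427.5*0.53 = 284.995.
ᾱ = A/S = 0.320.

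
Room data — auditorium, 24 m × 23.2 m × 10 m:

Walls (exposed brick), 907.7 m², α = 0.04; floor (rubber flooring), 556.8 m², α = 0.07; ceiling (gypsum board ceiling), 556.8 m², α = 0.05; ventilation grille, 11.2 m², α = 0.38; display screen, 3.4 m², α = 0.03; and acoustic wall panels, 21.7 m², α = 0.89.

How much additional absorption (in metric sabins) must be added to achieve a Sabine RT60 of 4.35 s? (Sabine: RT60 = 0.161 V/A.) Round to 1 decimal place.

79.3 sabins

A₁ = Σ Sᵢαᵢ = 907.7·0.04 + 556.8·0.07 + 556.8·0.05 + 11.2·0.38 + 3.4·0.03 + 21.7·0.89 = 126.795 sabins.
V = 5568 m³. Required absorption A₂ = 0.161 × 5568 / 4.35 = 206.080 sabins.
Shortfall: 206.080 − 126.795 = 79.3 sabins.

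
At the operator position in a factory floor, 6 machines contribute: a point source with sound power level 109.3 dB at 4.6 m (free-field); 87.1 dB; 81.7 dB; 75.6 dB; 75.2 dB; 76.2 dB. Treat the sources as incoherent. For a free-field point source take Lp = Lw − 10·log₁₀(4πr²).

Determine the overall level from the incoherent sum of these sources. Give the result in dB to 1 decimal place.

Source at 4.6 m: Lp = 109.3 − 10·log₁₀(4π·4.6²) = 109.3 − 10·log₁₀(265.904) = 85.1 dB.
Σ 10^(Lᵢ/10) = 1.095e+09.
Back to dB: 10·log₁₀ Σ = 90.4 dB.

90.4 dB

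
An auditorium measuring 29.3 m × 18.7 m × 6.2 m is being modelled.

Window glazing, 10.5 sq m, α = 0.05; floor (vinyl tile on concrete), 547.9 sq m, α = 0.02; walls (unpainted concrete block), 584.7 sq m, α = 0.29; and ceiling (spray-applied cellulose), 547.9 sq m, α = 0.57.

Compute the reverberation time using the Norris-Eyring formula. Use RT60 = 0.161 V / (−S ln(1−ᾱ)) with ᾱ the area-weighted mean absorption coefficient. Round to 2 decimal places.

Total surface area S = 10.5 + 547.9 + 584.7 + 547.9 = 1691.0 sq m.
Absorption A = 10.5·0.05 + 547.9·0.02 + 584.7·0.29 + 547.9·0.57 = 493.349 sabins.
ᾱ = 493.349 / 1691.0 = 0.2917.
−S·ln(1−ᾱ) = −1691.0 × ln(1 − 0.2917) = 583.205.
V = 29.3 × 18.7 × 6.2 = 3397.042 m³.
RT60 = 0.161 × 3397.042 / 583.205 = 0.94 s.

0.94 s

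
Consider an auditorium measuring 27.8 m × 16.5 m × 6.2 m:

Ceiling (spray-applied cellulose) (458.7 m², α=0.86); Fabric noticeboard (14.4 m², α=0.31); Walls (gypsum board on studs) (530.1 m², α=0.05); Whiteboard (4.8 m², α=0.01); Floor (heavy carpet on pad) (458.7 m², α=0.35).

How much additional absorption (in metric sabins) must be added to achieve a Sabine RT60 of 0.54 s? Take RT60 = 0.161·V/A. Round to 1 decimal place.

Total absorption A₁ = 458.7×0.86 + 14.4×0.31 + 530.1×0.05 + 4.8×0.01 + 458.7×0.35
  = 394.482 + 4.464 + 26.505 + 0.048 + 160.545 = 586.044 m² sabins.
Target A₂ = 0.161·2843.94/0.54 = 847.915 sabins (V = 2843.94 m³).
Shortfall: 847.915 − 586.044 = 261.9 sabins.

261.9 sabins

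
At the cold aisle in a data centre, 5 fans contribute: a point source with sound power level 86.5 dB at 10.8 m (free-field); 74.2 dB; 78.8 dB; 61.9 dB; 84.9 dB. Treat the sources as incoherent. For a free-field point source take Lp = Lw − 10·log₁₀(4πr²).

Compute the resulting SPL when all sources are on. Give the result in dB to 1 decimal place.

86.2 dB

Source at 10.8 m: Lp = 86.5 − 10·log₁₀(4π·10.8²) = 86.5 − 10·log₁₀(1465.741) = 54.8 dB.
Σ 10^(Lᵢ/10) = 4.13e+08.
L_total = 10·log₁₀(4.13e+08) = 86.2 dB.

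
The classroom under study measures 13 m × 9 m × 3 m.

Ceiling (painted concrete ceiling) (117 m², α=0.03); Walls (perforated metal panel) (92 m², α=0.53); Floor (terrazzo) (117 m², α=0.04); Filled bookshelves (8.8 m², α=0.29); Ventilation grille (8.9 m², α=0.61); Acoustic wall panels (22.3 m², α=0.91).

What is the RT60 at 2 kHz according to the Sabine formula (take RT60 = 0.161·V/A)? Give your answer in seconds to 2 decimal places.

0.66 s

A = Σ Sᵢαᵢ = 117*0.03 + 92*0.53 + 117*0.04 + 8.8*0.29 + 8.9*0.61 + 22.3*0.91 = 85.224 sabins.
Room volume: 351 m³.
Sabine: RT60 = 0.161 × 351 / 85.224 = 0.66 s.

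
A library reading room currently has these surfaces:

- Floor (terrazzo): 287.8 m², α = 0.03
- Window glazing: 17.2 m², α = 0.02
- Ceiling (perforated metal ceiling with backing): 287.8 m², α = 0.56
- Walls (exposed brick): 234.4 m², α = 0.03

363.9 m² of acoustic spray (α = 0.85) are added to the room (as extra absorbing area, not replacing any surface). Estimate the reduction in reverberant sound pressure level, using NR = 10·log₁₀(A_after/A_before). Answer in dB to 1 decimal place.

4.4 dB

A_before = Σ Sᵢαᵢ = 287.8·0.03 + 17.2·0.02 + 287.8·0.56 + 234.4·0.03 = 177.178 sabins.
Treatment contributes 363.9·0.85 = 309.315 sabins.
New total A_after = 486.493 sabins.
NR = 10·log₁₀(486.493/177.178) = 4.4 dB.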